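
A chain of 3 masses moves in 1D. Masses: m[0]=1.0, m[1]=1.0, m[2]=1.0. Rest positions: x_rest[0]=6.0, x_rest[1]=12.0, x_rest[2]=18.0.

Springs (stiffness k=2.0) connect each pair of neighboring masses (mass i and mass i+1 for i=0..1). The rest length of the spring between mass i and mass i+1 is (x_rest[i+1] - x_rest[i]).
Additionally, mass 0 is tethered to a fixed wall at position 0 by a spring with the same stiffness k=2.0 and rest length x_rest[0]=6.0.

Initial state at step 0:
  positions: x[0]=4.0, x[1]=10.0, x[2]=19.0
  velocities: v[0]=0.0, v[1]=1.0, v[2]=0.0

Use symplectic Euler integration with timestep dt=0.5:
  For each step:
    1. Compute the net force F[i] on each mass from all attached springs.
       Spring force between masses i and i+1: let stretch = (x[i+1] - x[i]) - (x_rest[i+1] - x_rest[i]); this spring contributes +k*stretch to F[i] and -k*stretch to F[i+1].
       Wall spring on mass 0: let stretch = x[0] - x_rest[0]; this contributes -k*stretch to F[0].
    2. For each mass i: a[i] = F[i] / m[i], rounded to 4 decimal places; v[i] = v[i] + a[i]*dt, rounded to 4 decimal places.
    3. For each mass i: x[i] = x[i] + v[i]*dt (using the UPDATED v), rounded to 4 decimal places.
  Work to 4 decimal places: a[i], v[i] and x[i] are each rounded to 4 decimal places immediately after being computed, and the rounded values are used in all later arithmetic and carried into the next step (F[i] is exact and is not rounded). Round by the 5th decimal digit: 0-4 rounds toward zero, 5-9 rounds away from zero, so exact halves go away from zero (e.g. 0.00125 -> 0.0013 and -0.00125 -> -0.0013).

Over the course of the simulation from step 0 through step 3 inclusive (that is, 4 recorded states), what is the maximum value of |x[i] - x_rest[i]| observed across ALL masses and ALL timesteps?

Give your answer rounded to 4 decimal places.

Step 0: x=[4.0000 10.0000 19.0000] v=[0.0000 1.0000 0.0000]
Step 1: x=[5.0000 12.0000 17.5000] v=[2.0000 4.0000 -3.0000]
Step 2: x=[7.0000 13.2500 16.2500] v=[4.0000 2.5000 -2.5000]
Step 3: x=[8.6250 12.8750 16.5000] v=[3.2500 -0.7500 0.5000]
Max displacement = 2.6250

Answer: 2.6250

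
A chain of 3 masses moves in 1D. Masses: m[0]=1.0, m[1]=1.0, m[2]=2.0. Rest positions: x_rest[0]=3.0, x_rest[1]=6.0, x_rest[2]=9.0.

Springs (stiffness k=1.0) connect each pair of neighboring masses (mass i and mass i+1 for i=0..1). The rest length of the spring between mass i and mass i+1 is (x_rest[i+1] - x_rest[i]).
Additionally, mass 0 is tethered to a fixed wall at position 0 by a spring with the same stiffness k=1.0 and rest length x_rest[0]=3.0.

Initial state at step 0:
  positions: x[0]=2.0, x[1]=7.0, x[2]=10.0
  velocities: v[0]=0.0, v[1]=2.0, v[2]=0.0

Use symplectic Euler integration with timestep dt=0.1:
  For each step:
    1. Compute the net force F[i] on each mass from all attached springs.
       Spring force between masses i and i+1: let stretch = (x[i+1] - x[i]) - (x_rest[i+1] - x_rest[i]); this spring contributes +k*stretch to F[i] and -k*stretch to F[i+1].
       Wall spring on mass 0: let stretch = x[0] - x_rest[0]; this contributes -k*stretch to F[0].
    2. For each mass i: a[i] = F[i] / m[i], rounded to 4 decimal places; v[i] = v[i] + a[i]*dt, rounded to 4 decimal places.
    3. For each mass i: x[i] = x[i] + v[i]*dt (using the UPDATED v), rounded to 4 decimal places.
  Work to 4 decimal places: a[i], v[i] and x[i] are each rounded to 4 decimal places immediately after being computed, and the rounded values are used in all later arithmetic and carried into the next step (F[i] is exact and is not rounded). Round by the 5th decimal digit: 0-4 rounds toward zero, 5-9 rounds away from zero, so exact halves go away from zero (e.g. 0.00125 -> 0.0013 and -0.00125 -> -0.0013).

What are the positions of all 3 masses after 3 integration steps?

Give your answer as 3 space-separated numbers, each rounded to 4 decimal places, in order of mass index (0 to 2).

Step 0: x=[2.0000 7.0000 10.0000] v=[0.0000 2.0000 0.0000]
Step 1: x=[2.0300 7.1800 10.0000] v=[0.3000 1.8000 0.0000]
Step 2: x=[2.0912 7.3367 10.0009] v=[0.6120 1.5670 0.0090]
Step 3: x=[2.1839 7.4676 10.0035] v=[0.9274 1.3089 0.0258]

Answer: 2.1839 7.4676 10.0035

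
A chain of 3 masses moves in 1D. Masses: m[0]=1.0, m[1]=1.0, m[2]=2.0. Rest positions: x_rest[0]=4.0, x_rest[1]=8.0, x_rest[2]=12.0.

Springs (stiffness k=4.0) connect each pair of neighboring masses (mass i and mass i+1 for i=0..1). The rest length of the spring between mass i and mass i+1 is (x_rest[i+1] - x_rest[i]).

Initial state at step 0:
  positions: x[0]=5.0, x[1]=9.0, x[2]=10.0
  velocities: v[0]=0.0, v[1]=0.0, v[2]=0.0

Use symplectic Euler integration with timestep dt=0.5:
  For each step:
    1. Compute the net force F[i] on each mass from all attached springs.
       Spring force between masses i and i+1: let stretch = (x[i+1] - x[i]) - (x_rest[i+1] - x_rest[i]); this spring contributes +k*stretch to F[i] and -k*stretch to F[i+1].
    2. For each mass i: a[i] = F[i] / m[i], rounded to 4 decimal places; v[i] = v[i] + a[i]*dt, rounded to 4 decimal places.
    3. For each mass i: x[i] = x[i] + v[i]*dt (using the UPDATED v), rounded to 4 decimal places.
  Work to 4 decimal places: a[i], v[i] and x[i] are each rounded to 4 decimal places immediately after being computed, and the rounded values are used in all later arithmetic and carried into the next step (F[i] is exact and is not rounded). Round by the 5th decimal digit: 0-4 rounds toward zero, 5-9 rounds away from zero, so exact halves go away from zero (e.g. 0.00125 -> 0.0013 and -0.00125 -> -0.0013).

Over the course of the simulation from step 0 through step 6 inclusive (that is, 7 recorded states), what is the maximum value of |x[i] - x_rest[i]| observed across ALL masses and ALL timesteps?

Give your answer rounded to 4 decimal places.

Answer: 3.5000

Derivation:
Step 0: x=[5.0000 9.0000 10.0000] v=[0.0000 0.0000 0.0000]
Step 1: x=[5.0000 6.0000 11.5000] v=[0.0000 -6.0000 3.0000]
Step 2: x=[2.0000 7.5000 12.2500] v=[-6.0000 3.0000 1.5000]
Step 3: x=[0.5000 8.2500 12.6250] v=[-3.0000 1.5000 0.7500]
Step 4: x=[2.7500 5.6250 12.8125] v=[4.5000 -5.2500 0.3750]
Step 5: x=[3.8750 7.3125 11.4063] v=[2.2500 3.3750 -2.8125]
Step 6: x=[4.4375 9.6563 9.9532] v=[1.1250 4.6876 -2.9063]
Max displacement = 3.5000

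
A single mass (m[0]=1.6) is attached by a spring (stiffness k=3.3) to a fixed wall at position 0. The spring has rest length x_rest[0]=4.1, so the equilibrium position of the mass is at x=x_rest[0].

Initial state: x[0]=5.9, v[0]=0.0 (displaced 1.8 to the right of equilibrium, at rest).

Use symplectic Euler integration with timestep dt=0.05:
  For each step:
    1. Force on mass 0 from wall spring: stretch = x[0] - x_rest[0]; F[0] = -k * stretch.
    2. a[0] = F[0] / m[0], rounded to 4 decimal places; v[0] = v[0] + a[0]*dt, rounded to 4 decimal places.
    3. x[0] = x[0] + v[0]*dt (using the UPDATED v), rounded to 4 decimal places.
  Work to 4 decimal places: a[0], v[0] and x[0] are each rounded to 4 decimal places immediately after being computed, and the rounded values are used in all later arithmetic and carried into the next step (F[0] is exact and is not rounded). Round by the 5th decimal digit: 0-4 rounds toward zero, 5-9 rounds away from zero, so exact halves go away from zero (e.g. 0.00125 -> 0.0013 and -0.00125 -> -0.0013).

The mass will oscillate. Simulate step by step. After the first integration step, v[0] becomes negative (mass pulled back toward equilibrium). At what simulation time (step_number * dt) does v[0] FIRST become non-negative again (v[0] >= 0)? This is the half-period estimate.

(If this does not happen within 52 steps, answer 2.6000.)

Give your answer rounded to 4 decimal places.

Step 0: x=[5.9000] v=[0.0000]
Step 1: x=[5.8907] v=[-0.1856]
Step 2: x=[5.8722] v=[-0.3703]
Step 3: x=[5.8445] v=[-0.5531]
Step 4: x=[5.8079] v=[-0.7330]
Step 5: x=[5.7624] v=[-0.9091]
Step 6: x=[5.7084] v=[-1.0805]
Step 7: x=[5.6461] v=[-1.2464]
Step 8: x=[5.5758] v=[-1.4058]
Step 9: x=[5.4979] v=[-1.5580]
Step 10: x=[5.4128] v=[-1.7022]
Step 11: x=[5.3209] v=[-1.8376]
Step 12: x=[5.2227] v=[-1.9635]
Step 13: x=[5.1187] v=[-2.0793]
Step 14: x=[5.0095] v=[-2.1844]
Step 15: x=[4.8956] v=[-2.2782]
Step 16: x=[4.7776] v=[-2.3602]
Step 17: x=[4.6561] v=[-2.4301]
Step 18: x=[4.5317] v=[-2.4875]
Step 19: x=[4.4051] v=[-2.5320]
Step 20: x=[4.2769] v=[-2.5635]
Step 21: x=[4.1478] v=[-2.5817]
Step 22: x=[4.0185] v=[-2.5866]
Step 23: x=[3.8896] v=[-2.5782]
Step 24: x=[3.7618] v=[-2.5565]
Step 25: x=[3.6357] v=[-2.5216]
Step 26: x=[3.5120] v=[-2.4737]
Step 27: x=[3.3913] v=[-2.4131]
Step 28: x=[3.2743] v=[-2.3400]
Step 29: x=[3.1616] v=[-2.2549]
Step 30: x=[3.0537] v=[-2.1581]
Step 31: x=[2.9512] v=[-2.0502]
Step 32: x=[2.8546] v=[-1.9317]
Step 33: x=[2.7644] v=[-1.8033]
Step 34: x=[2.6811] v=[-1.6656]
Step 35: x=[2.6051] v=[-1.5193]
Step 36: x=[2.5368] v=[-1.3651]
Step 37: x=[2.4766] v=[-1.2039]
Step 38: x=[2.4248] v=[-1.0365]
Step 39: x=[2.3816] v=[-0.8637]
Step 40: x=[2.3473] v=[-0.6865]
Step 41: x=[2.3220] v=[-0.5058]
Step 42: x=[2.3059] v=[-0.3224]
Step 43: x=[2.2990] v=[-0.1374]
Step 44: x=[2.3014] v=[0.0483]
First v>=0 after going negative at step 44, time=2.2000

Answer: 2.2000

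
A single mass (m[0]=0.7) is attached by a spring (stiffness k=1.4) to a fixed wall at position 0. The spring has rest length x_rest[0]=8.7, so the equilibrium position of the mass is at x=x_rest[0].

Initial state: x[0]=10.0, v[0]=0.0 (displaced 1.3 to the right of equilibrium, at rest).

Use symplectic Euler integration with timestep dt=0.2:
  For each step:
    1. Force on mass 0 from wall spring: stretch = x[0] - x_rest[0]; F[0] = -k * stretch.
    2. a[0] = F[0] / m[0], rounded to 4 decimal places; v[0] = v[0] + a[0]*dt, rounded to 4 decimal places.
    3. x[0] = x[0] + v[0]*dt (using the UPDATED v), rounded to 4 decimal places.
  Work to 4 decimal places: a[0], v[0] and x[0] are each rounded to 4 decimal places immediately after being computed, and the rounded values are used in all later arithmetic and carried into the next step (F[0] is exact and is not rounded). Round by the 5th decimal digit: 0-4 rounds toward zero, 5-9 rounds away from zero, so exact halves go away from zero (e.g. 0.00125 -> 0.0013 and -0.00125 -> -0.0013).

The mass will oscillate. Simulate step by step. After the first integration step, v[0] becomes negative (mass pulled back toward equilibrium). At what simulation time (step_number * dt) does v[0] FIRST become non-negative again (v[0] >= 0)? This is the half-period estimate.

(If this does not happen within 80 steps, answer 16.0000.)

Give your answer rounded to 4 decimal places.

Step 0: x=[10.0000] v=[0.0000]
Step 1: x=[9.8960] v=[-0.5200]
Step 2: x=[9.6963] v=[-0.9984]
Step 3: x=[9.4169] v=[-1.3969]
Step 4: x=[9.0802] v=[-1.6837]
Step 5: x=[8.7130] v=[-1.8358]
Step 6: x=[8.3448] v=[-1.8410]
Step 7: x=[8.0050] v=[-1.6989]
Step 8: x=[7.7208] v=[-1.4209]
Step 9: x=[7.5150] v=[-1.0292]
Step 10: x=[7.4040] v=[-0.5552]
Step 11: x=[7.3966] v=[-0.0368]
Step 12: x=[7.4935] v=[0.4846]
First v>=0 after going negative at step 12, time=2.4000

Answer: 2.4000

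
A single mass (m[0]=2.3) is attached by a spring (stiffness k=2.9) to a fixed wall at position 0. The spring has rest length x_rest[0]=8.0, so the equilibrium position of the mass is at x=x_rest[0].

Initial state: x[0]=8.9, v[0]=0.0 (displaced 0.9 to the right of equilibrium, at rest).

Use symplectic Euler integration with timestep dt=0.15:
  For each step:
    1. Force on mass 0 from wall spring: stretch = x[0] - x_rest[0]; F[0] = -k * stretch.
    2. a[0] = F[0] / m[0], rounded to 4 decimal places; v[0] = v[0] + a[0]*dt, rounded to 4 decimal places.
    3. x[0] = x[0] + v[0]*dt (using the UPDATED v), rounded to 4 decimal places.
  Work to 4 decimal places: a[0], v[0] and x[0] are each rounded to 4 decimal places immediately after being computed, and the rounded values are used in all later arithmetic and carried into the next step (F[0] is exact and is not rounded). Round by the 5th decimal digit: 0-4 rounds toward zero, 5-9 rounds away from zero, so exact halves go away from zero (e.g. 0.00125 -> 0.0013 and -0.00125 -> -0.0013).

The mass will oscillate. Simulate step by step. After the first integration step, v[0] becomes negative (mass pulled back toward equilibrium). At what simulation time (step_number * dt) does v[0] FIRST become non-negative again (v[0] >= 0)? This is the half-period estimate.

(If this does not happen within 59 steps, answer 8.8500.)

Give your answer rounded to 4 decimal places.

Step 0: x=[8.9000] v=[0.0000]
Step 1: x=[8.8745] v=[-0.1702]
Step 2: x=[8.8242] v=[-0.3356]
Step 3: x=[8.7505] v=[-0.4915]
Step 4: x=[8.6555] v=[-0.6334]
Step 5: x=[8.5419] v=[-0.7574]
Step 6: x=[8.4129] v=[-0.8599]
Step 7: x=[8.2722] v=[-0.9380]
Step 8: x=[8.1238] v=[-0.9895]
Step 9: x=[7.9719] v=[-1.0129]
Step 10: x=[7.8208] v=[-1.0076]
Step 11: x=[7.6747] v=[-0.9737]
Step 12: x=[7.5379] v=[-0.9122]
Step 13: x=[7.4142] v=[-0.8248]
Step 14: x=[7.3071] v=[-0.7140]
Step 15: x=[7.2197] v=[-0.5829]
Step 16: x=[7.1544] v=[-0.4353]
Step 17: x=[7.1131] v=[-0.2754]
Step 18: x=[7.0969] v=[-0.1077]
Step 19: x=[7.1064] v=[0.0631]
First v>=0 after going negative at step 19, time=2.8500

Answer: 2.8500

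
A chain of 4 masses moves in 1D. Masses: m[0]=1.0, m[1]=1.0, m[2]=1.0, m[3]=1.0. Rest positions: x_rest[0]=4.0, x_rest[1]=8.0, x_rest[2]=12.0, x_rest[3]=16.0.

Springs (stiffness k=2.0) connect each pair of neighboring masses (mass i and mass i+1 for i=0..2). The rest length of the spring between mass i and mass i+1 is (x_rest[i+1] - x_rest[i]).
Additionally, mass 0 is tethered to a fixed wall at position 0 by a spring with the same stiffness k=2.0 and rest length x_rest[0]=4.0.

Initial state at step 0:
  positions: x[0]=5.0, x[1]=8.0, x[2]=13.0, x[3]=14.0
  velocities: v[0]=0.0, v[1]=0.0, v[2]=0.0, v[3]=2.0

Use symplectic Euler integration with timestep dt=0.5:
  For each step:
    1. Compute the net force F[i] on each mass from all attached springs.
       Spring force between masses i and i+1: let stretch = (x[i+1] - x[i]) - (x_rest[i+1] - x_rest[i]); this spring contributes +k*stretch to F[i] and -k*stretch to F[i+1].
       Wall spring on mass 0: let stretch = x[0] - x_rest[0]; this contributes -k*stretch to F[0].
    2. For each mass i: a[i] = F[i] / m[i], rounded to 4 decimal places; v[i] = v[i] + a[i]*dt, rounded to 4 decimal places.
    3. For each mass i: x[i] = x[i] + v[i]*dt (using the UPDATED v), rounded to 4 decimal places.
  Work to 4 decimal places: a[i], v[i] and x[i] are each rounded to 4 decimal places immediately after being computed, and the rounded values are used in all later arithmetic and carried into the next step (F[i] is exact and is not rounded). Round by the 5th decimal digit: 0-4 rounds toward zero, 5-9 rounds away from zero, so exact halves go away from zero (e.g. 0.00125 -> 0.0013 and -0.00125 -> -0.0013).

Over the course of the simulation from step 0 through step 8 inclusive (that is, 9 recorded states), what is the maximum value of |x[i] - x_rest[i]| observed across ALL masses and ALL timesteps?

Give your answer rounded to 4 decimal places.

Step 0: x=[5.0000 8.0000 13.0000 14.0000] v=[0.0000 0.0000 0.0000 2.0000]
Step 1: x=[4.0000 9.0000 11.0000 16.5000] v=[-2.0000 2.0000 -4.0000 5.0000]
Step 2: x=[3.5000 8.5000 10.7500 18.2500] v=[-1.0000 -1.0000 -0.5000 3.5000]
Step 3: x=[3.7500 6.6250 13.1250 18.2500] v=[0.5000 -3.7500 4.7500 0.0000]
Step 4: x=[3.5625 6.5625 14.8125 17.6875] v=[-0.3750 -0.1250 3.3750 -1.1250]
Step 5: x=[3.0938 9.1250 13.8125 17.6875] v=[-0.9375 5.1250 -2.0000 0.0000]
Step 6: x=[4.0938 11.0157 12.4063 17.7500] v=[1.9999 3.7813 -2.8125 0.1250]
Step 7: x=[6.5078 10.1407 12.9766 17.1407] v=[4.8280 -1.7500 1.1406 -1.2187]
Step 8: x=[7.4844 8.8672 14.2110 16.4493] v=[1.9531 -2.5470 2.4688 -1.3828]
Max displacement = 3.4844

Answer: 3.4844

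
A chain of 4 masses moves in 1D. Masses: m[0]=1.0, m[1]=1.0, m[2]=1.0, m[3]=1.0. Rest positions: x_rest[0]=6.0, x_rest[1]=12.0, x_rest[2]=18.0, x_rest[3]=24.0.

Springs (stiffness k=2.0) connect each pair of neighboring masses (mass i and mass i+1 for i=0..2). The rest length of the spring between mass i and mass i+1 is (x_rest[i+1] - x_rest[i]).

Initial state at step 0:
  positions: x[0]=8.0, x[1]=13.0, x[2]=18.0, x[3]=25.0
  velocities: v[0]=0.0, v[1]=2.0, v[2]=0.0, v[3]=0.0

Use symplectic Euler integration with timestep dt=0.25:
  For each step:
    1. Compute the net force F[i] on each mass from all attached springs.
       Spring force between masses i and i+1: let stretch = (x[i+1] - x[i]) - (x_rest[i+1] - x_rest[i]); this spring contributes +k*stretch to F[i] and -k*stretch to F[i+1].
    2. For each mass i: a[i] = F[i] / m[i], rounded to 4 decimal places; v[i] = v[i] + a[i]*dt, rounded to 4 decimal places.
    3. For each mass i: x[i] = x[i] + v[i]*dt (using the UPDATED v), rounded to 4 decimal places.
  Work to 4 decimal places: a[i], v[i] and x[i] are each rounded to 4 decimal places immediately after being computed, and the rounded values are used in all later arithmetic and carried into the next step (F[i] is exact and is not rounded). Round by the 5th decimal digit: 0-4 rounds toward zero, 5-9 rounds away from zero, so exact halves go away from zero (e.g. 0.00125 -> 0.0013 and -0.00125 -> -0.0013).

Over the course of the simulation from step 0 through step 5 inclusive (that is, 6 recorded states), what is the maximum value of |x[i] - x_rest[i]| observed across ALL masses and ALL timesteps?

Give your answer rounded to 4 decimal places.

Answer: 2.3974

Derivation:
Step 0: x=[8.0000 13.0000 18.0000 25.0000] v=[0.0000 2.0000 0.0000 0.0000]
Step 1: x=[7.8750 13.5000 18.2500 24.8750] v=[-0.5000 2.0000 1.0000 -0.5000]
Step 2: x=[7.7031 13.8906 18.7344 24.6719] v=[-0.6875 1.5625 1.9375 -0.8125]
Step 3: x=[7.5547 14.1133 19.3555 24.4766] v=[-0.5938 0.8907 2.4844 -0.7813]
Step 4: x=[7.4761 14.1714 19.9615 24.3911] v=[-0.3145 0.2325 2.4239 -0.3419]
Step 5: x=[7.4844 14.1164 20.3974 24.5019] v=[0.0332 -0.2201 1.7437 0.4433]
Max displacement = 2.3974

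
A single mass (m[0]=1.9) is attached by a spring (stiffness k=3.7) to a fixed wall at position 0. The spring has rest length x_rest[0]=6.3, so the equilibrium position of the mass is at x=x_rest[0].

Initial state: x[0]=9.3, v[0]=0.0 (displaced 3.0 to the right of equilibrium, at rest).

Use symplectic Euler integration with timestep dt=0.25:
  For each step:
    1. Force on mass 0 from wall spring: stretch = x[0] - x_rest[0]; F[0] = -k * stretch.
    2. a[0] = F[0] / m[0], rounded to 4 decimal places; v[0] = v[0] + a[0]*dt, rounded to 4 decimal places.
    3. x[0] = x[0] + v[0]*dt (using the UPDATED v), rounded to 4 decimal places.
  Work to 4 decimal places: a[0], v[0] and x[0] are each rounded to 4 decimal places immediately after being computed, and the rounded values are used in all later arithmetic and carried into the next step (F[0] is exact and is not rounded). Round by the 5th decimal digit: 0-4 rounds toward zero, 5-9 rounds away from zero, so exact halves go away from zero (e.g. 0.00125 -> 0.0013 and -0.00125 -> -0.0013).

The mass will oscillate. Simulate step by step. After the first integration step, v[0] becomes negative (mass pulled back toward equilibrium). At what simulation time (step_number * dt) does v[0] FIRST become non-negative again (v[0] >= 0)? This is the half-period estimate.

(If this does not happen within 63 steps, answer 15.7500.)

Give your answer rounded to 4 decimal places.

Answer: 2.2500

Derivation:
Step 0: x=[9.3000] v=[0.0000]
Step 1: x=[8.9349] v=[-1.4605]
Step 2: x=[8.2491] v=[-2.7433]
Step 3: x=[7.3261] v=[-3.6922]
Step 4: x=[6.2782] v=[-4.1918]
Step 5: x=[5.2329] v=[-4.1812]
Step 6: x=[4.3175] v=[-3.6617]
Step 7: x=[3.6434] v=[-2.6965]
Step 8: x=[3.2926] v=[-1.4032]
Step 9: x=[3.3078] v=[0.0609]
First v>=0 after going negative at step 9, time=2.2500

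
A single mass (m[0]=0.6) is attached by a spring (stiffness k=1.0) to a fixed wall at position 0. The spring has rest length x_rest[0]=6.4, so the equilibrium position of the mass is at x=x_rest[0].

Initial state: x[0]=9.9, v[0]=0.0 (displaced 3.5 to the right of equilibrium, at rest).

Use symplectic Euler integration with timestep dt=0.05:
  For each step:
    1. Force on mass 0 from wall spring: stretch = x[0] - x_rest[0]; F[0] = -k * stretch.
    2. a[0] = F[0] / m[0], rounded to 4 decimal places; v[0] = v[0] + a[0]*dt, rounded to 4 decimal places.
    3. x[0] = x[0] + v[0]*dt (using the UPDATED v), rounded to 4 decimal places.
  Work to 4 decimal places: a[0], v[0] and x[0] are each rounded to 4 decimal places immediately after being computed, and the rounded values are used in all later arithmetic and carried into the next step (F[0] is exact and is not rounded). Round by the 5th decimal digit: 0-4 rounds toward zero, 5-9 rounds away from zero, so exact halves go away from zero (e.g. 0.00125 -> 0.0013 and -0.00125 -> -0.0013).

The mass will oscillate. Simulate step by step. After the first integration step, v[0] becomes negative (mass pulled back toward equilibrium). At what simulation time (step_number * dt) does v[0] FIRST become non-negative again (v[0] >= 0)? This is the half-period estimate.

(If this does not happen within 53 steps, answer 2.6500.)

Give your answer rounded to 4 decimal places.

Answer: 2.4500

Derivation:
Step 0: x=[9.9000] v=[0.0000]
Step 1: x=[9.8854] v=[-0.2917]
Step 2: x=[9.8563] v=[-0.5822]
Step 3: x=[9.8128] v=[-0.8702]
Step 4: x=[9.7551] v=[-1.1546]
Step 5: x=[9.6834] v=[-1.4342]
Step 6: x=[9.5980] v=[-1.7078]
Step 7: x=[9.4993] v=[-1.9743]
Step 8: x=[9.3877] v=[-2.2326]
Step 9: x=[9.2636] v=[-2.4816]
Step 10: x=[9.1276] v=[-2.7202]
Step 11: x=[8.9802] v=[-2.9475]
Step 12: x=[8.8221] v=[-3.1625]
Step 13: x=[8.6539] v=[-3.3643]
Step 14: x=[8.4763] v=[-3.5521]
Step 15: x=[8.2900] v=[-3.7251]
Step 16: x=[8.0959] v=[-3.8826]
Step 17: x=[7.8947] v=[-4.0239]
Step 18: x=[7.6873] v=[-4.1485]
Step 19: x=[7.4745] v=[-4.2558]
Step 20: x=[7.2572] v=[-4.3453]
Step 21: x=[7.0364] v=[-4.4167]
Step 22: x=[6.8129] v=[-4.4697]
Step 23: x=[6.5877] v=[-4.5041]
Step 24: x=[6.3617] v=[-4.5197]
Step 25: x=[6.1359] v=[-4.5165]
Step 26: x=[5.9112] v=[-4.4945]
Step 27: x=[5.6885] v=[-4.4538]
Step 28: x=[5.4688] v=[-4.3945]
Step 29: x=[5.2530] v=[-4.3169]
Step 30: x=[5.0419] v=[-4.2213]
Step 31: x=[4.8365] v=[-4.1081]
Step 32: x=[4.6376] v=[-3.9778]
Step 33: x=[4.4461] v=[-3.8309]
Step 34: x=[4.2627] v=[-3.6681]
Step 35: x=[4.0882] v=[-3.4900]
Step 36: x=[3.9233] v=[-3.2974]
Step 37: x=[3.7688] v=[-3.0910]
Step 38: x=[3.6252] v=[-2.8717]
Step 39: x=[3.4932] v=[-2.6405]
Step 40: x=[3.3733] v=[-2.3983]
Step 41: x=[3.2660] v=[-2.1461]
Step 42: x=[3.1718] v=[-1.8849]
Step 43: x=[3.0910] v=[-1.6159]
Step 44: x=[3.0240] v=[-1.3402]
Step 45: x=[2.9711] v=[-1.0589]
Step 46: x=[2.9324] v=[-0.7732]
Step 47: x=[2.9082] v=[-0.4842]
Step 48: x=[2.8985] v=[-0.1932]
Step 49: x=[2.9034] v=[0.0986]
First v>=0 after going negative at step 49, time=2.4500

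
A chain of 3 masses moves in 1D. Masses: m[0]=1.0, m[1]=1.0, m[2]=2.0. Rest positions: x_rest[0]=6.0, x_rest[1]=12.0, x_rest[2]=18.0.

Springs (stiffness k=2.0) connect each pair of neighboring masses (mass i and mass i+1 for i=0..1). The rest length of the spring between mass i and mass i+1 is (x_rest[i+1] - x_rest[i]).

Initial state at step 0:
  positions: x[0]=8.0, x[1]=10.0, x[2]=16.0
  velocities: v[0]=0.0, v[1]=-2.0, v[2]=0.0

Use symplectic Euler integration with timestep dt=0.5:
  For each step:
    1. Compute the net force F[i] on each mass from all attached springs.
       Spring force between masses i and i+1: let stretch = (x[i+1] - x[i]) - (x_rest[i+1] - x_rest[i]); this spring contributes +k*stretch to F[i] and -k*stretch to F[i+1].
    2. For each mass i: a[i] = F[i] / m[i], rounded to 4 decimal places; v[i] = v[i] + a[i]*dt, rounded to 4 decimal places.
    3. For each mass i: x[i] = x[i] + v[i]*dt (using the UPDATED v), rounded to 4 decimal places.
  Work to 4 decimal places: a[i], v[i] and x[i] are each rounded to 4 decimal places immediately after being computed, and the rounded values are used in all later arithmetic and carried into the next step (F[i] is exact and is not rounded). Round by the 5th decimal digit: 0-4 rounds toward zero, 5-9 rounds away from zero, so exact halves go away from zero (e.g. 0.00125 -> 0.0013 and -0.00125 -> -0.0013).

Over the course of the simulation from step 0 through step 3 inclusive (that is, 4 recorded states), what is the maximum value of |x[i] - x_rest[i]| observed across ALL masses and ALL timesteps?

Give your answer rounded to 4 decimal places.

Answer: 3.7500

Derivation:
Step 0: x=[8.0000 10.0000 16.0000] v=[0.0000 -2.0000 0.0000]
Step 1: x=[6.0000 11.0000 16.0000] v=[-4.0000 2.0000 0.0000]
Step 2: x=[3.5000 12.0000 16.2500] v=[-5.0000 2.0000 0.5000]
Step 3: x=[2.2500 10.8750 16.9375] v=[-2.5000 -2.2500 1.3750]
Max displacement = 3.7500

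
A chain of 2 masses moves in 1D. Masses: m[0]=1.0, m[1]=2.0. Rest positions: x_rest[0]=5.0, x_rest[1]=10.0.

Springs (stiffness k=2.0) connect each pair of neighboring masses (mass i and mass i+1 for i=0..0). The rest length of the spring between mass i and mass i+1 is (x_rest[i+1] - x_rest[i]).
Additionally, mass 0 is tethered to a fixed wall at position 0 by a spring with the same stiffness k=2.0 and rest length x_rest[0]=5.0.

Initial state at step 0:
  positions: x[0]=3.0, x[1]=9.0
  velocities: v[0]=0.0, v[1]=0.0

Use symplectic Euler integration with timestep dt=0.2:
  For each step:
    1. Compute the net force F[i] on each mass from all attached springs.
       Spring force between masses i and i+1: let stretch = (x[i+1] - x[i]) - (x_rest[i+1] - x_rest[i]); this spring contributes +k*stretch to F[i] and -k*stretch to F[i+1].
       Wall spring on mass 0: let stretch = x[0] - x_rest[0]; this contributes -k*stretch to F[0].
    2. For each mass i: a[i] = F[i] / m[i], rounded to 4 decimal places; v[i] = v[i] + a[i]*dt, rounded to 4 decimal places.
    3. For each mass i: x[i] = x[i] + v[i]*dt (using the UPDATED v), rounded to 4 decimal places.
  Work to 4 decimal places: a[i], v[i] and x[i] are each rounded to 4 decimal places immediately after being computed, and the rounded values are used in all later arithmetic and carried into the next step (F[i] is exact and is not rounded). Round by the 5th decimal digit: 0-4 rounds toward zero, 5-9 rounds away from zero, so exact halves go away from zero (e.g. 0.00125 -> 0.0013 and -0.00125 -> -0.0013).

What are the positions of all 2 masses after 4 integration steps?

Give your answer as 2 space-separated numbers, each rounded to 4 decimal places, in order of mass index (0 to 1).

Answer: 4.8275 8.7536

Derivation:
Step 0: x=[3.0000 9.0000] v=[0.0000 0.0000]
Step 1: x=[3.2400 8.9600] v=[1.2000 -0.2000]
Step 2: x=[3.6784 8.8912] v=[2.1920 -0.3440]
Step 3: x=[4.2396 8.8139] v=[2.8058 -0.3866]
Step 4: x=[4.8275 8.7536] v=[2.9397 -0.3015]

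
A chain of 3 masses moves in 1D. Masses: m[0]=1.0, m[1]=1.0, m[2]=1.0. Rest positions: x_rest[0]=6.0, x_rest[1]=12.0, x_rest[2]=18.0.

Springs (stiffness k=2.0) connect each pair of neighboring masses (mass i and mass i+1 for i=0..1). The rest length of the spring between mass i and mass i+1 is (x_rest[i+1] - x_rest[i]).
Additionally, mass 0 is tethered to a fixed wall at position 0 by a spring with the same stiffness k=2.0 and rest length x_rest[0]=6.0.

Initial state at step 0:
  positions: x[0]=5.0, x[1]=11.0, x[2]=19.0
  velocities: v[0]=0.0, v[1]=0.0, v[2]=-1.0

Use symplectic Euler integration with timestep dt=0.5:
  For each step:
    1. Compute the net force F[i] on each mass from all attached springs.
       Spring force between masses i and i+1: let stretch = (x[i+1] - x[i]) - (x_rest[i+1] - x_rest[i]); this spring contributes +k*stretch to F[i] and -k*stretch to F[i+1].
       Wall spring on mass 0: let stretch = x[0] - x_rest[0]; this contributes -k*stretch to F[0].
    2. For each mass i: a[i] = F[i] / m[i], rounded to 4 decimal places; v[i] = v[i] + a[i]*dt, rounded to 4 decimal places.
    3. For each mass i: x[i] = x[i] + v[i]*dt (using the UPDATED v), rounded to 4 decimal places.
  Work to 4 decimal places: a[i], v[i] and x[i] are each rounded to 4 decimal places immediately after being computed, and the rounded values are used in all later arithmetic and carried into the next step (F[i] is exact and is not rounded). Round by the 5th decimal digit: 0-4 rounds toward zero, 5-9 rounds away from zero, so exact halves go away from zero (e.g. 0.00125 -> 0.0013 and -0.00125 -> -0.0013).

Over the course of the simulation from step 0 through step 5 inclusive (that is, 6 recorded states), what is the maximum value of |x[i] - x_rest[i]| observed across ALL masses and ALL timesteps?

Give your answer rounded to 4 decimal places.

Answer: 1.8750

Derivation:
Step 0: x=[5.0000 11.0000 19.0000] v=[0.0000 0.0000 -1.0000]
Step 1: x=[5.5000 12.0000 17.5000] v=[1.0000 2.0000 -3.0000]
Step 2: x=[6.5000 12.5000 16.2500] v=[2.0000 1.0000 -2.5000]
Step 3: x=[7.2500 11.8750 16.1250] v=[1.5000 -1.2500 -0.2500]
Step 4: x=[6.6875 11.0625 16.8750] v=[-1.1250 -1.6250 1.5000]
Step 5: x=[4.9688 10.9688 17.7188] v=[-3.4375 -0.1875 1.6875]
Max displacement = 1.8750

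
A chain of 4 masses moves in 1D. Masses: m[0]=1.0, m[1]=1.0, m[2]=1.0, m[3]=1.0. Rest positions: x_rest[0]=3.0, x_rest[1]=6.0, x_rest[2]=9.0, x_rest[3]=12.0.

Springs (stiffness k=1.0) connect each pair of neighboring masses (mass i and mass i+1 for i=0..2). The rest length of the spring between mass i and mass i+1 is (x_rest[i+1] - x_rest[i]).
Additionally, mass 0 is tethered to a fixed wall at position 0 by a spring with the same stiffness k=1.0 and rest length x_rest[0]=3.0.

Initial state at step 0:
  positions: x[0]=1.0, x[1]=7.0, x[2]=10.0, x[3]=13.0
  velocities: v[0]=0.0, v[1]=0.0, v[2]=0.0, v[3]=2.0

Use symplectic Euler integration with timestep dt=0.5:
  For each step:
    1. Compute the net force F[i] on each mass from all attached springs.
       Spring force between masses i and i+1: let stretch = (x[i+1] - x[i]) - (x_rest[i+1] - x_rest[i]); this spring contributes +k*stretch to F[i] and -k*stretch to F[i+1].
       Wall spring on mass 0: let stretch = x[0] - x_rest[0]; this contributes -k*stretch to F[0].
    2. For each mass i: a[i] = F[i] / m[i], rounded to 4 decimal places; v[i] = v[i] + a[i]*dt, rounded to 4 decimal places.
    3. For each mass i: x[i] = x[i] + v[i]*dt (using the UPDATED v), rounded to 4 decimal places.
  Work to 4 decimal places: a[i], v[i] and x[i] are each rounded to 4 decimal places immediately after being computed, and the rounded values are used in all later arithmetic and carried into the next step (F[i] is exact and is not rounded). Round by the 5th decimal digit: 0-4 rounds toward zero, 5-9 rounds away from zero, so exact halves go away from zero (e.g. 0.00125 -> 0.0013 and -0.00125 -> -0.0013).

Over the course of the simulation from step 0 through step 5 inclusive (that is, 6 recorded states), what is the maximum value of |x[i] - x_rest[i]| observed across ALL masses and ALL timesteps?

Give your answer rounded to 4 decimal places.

Step 0: x=[1.0000 7.0000 10.0000 13.0000] v=[0.0000 0.0000 0.0000 2.0000]
Step 1: x=[2.2500 6.2500 10.0000 14.0000] v=[2.5000 -1.5000 0.0000 2.0000]
Step 2: x=[3.9375 5.4375 10.0625 14.7500] v=[3.3750 -1.6250 0.1250 1.5000]
Step 3: x=[5.0157 5.4063 10.1407 15.0782] v=[2.1563 -0.0625 0.1563 0.6563]
Step 4: x=[4.9376 6.4610 10.2697 14.9220] v=[-0.1563 2.1094 0.2579 -0.3125]
Step 5: x=[4.0059 8.0871 10.6096 14.3527] v=[-1.8634 3.2521 0.6797 -1.1387]
Max displacement = 3.0782

Answer: 3.0782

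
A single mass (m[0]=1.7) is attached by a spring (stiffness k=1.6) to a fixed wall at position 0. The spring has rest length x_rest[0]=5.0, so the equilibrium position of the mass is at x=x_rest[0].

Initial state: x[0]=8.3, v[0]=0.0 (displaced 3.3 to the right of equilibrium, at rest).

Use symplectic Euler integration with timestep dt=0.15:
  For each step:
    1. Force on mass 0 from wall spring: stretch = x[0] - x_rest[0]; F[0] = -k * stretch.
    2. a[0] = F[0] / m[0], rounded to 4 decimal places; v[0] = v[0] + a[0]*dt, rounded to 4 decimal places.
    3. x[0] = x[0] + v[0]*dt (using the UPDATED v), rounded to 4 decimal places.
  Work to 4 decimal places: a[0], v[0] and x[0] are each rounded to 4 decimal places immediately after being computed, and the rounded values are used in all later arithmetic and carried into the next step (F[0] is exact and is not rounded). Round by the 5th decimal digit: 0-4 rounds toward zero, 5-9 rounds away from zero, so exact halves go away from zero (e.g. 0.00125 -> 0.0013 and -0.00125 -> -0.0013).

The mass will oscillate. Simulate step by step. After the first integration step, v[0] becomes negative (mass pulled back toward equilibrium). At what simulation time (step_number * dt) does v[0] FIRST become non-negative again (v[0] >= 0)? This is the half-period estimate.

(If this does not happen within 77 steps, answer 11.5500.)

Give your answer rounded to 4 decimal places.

Step 0: x=[8.3000] v=[0.0000]
Step 1: x=[8.2301] v=[-0.4659]
Step 2: x=[8.0918] v=[-0.9219]
Step 3: x=[7.8880] v=[-1.3584]
Step 4: x=[7.6231] v=[-1.7661]
Step 5: x=[7.3026] v=[-2.1364]
Step 6: x=[6.9334] v=[-2.4615]
Step 7: x=[6.5232] v=[-2.7345]
Step 8: x=[6.0808] v=[-2.9495]
Step 9: x=[5.6155] v=[-3.1021]
Step 10: x=[5.1372] v=[-3.1890]
Step 11: x=[4.6559] v=[-3.2084]
Step 12: x=[4.1819] v=[-3.1598]
Step 13: x=[3.7253] v=[-3.0443]
Step 14: x=[3.2957] v=[-2.8643]
Step 15: x=[2.9021] v=[-2.6237]
Step 16: x=[2.5530] v=[-2.3275]
Step 17: x=[2.2557] v=[-1.9820]
Step 18: x=[2.0165] v=[-1.5946]
Step 19: x=[1.8405] v=[-1.1734]
Step 20: x=[1.7314] v=[-0.7274]
Step 21: x=[1.6915] v=[-0.2660]
Step 22: x=[1.7217] v=[0.2011]
First v>=0 after going negative at step 22, time=3.3000

Answer: 3.3000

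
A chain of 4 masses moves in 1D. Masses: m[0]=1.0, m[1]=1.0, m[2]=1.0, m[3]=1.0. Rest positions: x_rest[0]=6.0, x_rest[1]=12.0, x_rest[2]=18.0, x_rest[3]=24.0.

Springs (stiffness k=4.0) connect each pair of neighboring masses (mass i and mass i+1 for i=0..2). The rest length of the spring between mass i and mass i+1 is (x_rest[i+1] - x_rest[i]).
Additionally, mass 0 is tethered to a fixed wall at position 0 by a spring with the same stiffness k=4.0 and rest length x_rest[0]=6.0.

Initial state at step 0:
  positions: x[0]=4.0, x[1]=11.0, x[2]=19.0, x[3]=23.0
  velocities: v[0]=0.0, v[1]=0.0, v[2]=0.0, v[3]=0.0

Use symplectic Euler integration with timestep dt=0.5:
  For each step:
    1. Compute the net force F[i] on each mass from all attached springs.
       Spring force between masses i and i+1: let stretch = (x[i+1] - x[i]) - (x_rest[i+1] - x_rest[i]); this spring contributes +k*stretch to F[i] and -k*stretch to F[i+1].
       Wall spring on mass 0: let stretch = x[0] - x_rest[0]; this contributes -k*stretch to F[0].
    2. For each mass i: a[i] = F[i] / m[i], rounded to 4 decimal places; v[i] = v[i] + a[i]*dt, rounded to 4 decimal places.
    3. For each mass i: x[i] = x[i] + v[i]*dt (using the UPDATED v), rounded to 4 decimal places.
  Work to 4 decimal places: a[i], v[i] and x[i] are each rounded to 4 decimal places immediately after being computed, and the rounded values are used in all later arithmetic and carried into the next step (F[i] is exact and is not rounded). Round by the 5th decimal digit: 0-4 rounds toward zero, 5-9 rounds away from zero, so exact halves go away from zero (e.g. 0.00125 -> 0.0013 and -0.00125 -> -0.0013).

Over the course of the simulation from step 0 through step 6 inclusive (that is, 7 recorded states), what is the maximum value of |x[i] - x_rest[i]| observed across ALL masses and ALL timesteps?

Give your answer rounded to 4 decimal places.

Answer: 3.0000

Derivation:
Step 0: x=[4.0000 11.0000 19.0000 23.0000] v=[0.0000 0.0000 0.0000 0.0000]
Step 1: x=[7.0000 12.0000 15.0000 25.0000] v=[6.0000 2.0000 -8.0000 4.0000]
Step 2: x=[8.0000 11.0000 18.0000 23.0000] v=[2.0000 -2.0000 6.0000 -4.0000]
Step 3: x=[4.0000 14.0000 19.0000 22.0000] v=[-8.0000 6.0000 2.0000 -2.0000]
Step 4: x=[6.0000 12.0000 18.0000 24.0000] v=[4.0000 -4.0000 -2.0000 4.0000]
Step 5: x=[8.0000 10.0000 17.0000 26.0000] v=[4.0000 -4.0000 -2.0000 4.0000]
Step 6: x=[4.0000 13.0000 18.0000 25.0000] v=[-8.0000 6.0000 2.0000 -2.0000]
Max displacement = 3.0000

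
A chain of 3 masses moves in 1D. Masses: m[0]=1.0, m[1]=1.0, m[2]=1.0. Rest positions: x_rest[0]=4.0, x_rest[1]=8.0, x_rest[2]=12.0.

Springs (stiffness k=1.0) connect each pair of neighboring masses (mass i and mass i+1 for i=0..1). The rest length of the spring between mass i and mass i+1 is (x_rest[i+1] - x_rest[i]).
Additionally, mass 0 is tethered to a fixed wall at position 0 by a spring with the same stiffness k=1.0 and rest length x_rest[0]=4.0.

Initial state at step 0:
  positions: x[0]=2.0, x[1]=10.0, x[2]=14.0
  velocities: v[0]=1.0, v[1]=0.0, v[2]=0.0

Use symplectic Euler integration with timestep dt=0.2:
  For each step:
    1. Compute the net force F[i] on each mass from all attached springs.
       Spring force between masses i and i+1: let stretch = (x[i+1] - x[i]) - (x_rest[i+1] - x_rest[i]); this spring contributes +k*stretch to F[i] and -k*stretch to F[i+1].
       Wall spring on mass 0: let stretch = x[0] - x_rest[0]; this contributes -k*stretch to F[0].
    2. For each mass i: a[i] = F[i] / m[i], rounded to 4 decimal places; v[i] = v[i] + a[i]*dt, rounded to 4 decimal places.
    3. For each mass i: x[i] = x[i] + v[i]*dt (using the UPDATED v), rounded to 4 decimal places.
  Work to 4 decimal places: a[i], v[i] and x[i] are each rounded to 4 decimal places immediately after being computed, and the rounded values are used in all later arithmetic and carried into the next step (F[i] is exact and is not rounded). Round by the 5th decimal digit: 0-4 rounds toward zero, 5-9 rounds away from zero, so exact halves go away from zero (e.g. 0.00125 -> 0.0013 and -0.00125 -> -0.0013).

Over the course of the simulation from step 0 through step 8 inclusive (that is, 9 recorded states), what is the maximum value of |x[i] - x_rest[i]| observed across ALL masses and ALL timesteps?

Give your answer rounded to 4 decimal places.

Step 0: x=[2.0000 10.0000 14.0000] v=[1.0000 0.0000 0.0000]
Step 1: x=[2.4400 9.8400 14.0000] v=[2.2000 -0.8000 0.0000]
Step 2: x=[3.0784 9.5504 13.9936] v=[3.1920 -1.4480 -0.0320]
Step 3: x=[3.8525 9.1796 13.9695] v=[3.8707 -1.8538 -0.1206]
Step 4: x=[4.6856 8.7874 13.9138] v=[4.1656 -1.9612 -0.2786]
Step 5: x=[5.4954 8.4361 13.8130] v=[4.0488 -1.7563 -0.5039]
Step 6: x=[6.2030 8.1823 13.6571] v=[3.5379 -1.2691 -0.7793]
Step 7: x=[6.7416 8.0683 13.4422] v=[2.6932 -0.5700 -1.0743]
Step 8: x=[7.0636 8.1162 13.1724] v=[1.6102 0.2394 -1.3491]
Max displacement = 3.0636

Answer: 3.0636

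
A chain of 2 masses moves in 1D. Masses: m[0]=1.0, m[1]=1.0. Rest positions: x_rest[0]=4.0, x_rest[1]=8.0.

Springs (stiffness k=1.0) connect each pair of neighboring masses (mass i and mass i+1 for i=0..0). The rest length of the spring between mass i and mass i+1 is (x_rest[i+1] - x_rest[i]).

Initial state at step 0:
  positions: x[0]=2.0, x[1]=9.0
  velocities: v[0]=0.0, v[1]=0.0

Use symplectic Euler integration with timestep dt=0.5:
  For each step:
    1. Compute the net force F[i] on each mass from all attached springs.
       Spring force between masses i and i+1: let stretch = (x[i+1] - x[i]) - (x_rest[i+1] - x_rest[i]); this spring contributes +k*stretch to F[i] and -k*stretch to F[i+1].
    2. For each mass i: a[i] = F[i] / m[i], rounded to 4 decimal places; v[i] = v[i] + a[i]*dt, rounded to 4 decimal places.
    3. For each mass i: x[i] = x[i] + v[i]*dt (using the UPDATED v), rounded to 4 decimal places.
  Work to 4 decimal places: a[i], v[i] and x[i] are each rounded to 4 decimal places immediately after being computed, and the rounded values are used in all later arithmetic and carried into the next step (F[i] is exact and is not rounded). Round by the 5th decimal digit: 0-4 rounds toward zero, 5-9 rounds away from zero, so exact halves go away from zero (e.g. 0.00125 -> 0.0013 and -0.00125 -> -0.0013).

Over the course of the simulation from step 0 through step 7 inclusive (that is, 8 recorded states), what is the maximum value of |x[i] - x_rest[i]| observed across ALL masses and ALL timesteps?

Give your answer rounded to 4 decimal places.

Answer: 2.0937

Derivation:
Step 0: x=[2.0000 9.0000] v=[0.0000 0.0000]
Step 1: x=[2.7500 8.2500] v=[1.5000 -1.5000]
Step 2: x=[3.8750 7.1250] v=[2.2500 -2.2500]
Step 3: x=[4.8125 6.1875] v=[1.8750 -1.8750]
Step 4: x=[5.0938 5.9063] v=[0.5625 -0.5625]
Step 5: x=[4.5782 6.4220] v=[-1.0313 1.0313]
Step 6: x=[3.5235 7.4767] v=[-2.1094 2.1094]
Step 7: x=[2.4571 8.5431] v=[-2.1328 2.1328]
Max displacement = 2.0937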